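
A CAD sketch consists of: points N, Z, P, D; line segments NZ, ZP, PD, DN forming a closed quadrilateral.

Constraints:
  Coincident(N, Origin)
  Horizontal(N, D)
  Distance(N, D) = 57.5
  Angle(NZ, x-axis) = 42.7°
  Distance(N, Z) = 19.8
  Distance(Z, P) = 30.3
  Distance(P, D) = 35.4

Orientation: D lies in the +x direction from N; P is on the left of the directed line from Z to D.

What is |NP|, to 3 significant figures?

50.0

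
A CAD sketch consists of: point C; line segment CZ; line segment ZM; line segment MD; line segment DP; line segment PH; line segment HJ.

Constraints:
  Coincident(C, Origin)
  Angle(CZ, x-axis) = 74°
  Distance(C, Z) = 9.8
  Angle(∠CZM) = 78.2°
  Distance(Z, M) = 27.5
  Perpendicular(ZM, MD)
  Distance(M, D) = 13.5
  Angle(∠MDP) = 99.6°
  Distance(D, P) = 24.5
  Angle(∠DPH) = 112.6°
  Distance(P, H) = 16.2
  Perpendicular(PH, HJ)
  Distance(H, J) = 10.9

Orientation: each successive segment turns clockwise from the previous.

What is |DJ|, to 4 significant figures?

28.17

∠DPH = 112.6° gives PH at 94.40° from the x-axis; with |PH| = 16.2, H = (-3.786, 8.457). PH ⟂ HJ, so HJ runs at 4.400°; with |HJ| = 10.9, J = (7.082, 9.294). Then |DJ| = |J − D| = 28.17.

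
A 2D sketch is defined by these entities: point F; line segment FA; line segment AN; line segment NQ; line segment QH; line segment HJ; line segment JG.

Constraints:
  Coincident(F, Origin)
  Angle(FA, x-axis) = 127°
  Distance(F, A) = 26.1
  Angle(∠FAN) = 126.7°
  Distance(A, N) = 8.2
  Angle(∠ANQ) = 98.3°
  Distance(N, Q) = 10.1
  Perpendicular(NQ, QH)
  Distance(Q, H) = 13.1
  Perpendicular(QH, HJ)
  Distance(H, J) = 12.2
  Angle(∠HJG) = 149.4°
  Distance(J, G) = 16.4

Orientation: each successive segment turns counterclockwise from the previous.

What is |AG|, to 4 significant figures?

15.40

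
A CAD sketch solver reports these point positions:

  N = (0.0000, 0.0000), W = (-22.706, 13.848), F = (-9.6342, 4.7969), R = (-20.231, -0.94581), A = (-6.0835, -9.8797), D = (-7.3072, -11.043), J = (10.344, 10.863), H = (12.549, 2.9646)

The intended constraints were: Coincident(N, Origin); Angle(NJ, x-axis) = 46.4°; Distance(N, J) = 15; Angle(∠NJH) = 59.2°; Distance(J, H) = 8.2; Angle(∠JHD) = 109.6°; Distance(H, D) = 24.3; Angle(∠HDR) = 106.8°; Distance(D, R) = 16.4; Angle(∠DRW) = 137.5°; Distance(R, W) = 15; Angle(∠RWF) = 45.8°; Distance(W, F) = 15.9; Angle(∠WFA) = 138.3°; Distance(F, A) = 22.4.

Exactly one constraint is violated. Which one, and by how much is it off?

Distance(F, A) = 22.4 — off by 7.30.

N = (0.00, 0.00) ✓; NJ at 46.40° ✓; |NJ| = 15.00 ✓; ∠NJH = 59.20° ✓; |JH| = 8.200 ✓; ∠JHD = 109.6° ✓; |HD| = 24.30 ✓; ∠HDR = 106.8° ✓; |DR| = 16.40 ✓; ∠DRW = 137.5° ✓; |RW| = 15.00 ✓; ∠RWF = 45.80° ✓; |WF| = 15.90 ✓; ∠WFA = 138.3° ✓; |FA| = 15.10 ✗.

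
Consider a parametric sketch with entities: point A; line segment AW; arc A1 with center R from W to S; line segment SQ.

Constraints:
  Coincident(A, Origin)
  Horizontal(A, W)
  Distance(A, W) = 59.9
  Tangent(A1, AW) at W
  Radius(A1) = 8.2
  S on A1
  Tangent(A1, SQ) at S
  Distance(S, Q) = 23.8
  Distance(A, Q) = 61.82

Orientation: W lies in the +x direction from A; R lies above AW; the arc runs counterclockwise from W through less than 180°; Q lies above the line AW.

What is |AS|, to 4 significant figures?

67.82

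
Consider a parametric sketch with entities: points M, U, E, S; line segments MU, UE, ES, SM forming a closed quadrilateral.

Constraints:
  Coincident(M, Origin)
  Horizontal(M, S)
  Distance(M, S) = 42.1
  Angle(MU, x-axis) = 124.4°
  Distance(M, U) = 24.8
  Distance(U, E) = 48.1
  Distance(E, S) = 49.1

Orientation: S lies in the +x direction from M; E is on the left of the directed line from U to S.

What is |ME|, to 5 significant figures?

53.503

Checks: |UE| = 48.10 ✓; |ES| = 49.10 ✓.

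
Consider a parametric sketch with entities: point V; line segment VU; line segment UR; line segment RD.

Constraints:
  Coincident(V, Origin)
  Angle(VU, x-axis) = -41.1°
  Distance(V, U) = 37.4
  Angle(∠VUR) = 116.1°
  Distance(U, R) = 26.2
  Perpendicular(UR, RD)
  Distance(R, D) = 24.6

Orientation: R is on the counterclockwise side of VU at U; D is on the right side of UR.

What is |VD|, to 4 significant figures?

72.15

V is at the origin; VU runs at -41.1° with length 37.4, so U = 37.4·(cos -41.1°, sin -41.1°) = (28.18, -24.59). ∠VUR = 116.1°, so UR runs at -41.1° + (180° − 116.1°) = 22.80° from the x-axis; with |UR| = 26.2, R = U + 26.2·(cos 22.80°, sin 22.80°) = (52.34, -14.43). The perpendicularity gives RD at right angles to UR; with |RD| = 24.6 on the right of UR, D = R + 24.6·(0.3875, -0.9219) = (61.87, -37.11). Then |VD| = |D − V| = 72.15.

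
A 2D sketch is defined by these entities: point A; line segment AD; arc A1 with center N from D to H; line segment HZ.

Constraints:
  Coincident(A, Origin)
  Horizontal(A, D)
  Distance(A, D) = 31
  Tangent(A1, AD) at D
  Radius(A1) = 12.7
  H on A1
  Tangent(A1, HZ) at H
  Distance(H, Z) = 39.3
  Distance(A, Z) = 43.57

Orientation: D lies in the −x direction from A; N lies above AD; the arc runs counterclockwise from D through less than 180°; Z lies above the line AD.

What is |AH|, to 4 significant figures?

20.81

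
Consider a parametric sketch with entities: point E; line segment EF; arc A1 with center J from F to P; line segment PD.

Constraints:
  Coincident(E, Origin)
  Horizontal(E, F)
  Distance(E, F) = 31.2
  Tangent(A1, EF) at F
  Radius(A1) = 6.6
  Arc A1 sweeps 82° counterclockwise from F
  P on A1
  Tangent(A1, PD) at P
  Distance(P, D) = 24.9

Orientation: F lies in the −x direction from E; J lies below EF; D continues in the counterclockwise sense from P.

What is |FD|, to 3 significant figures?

31.9

On A1, F sits at bearing 90° from J; an 82° counterclockwise sweep puts P at bearing 172°, so P = J + 6.6·(cos 172°, sin 172°) = (-37.7, -5.68). The tangent condition forces JP to be normal to PD, so PD runs along (−sin 172°, cos 172°); with |PD| = 24.9, D = (-41.2, -30.3). Then |FD| = |D − F| = 31.9.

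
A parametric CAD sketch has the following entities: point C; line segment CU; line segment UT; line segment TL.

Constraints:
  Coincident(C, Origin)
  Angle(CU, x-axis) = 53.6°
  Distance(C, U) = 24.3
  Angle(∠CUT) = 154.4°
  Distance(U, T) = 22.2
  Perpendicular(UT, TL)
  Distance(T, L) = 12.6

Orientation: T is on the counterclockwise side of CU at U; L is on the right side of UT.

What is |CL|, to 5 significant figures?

49.796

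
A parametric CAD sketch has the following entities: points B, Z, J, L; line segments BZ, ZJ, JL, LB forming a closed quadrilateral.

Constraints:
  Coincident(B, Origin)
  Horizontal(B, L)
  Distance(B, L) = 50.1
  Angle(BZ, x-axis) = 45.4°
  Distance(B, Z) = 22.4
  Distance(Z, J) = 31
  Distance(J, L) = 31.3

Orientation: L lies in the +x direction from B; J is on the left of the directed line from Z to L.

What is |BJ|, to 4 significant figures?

52.80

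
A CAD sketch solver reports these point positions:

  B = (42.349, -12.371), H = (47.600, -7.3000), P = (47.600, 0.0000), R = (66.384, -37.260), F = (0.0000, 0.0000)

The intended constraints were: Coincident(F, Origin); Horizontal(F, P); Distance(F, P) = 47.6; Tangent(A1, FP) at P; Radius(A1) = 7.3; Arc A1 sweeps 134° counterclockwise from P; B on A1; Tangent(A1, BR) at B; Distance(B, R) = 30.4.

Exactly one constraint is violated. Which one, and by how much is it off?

Distance(B, R) = 30.4 — off by 4.20.

F = (0.00, 0.00) ✓; F.y = 0.00, P.y = 0.00 ✓; |FP| = 47.60 ✓; ∠(HP, PF) = 90.00° ✓; |HP| = 7.300 ✓; bearing(H→B) − bearing(H→P) = 134.0° ✓; |HB| = 7.300 ✓; ∠(HB, BR) = 90.00° ✓; |BR| = 34.60 ✗.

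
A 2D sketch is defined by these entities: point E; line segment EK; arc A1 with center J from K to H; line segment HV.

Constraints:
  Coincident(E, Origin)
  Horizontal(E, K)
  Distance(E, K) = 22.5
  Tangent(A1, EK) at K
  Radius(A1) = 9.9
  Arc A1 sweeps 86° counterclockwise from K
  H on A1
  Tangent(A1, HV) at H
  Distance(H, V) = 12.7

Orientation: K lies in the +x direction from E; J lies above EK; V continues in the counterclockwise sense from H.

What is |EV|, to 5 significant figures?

39.812

E is at the origin; EK is horizontal with |EK| = 22.5 and K on the +x side, so K = (22.500, 0.0000). Since A1 is tangent to EK there, JK ⟂ EK, so J = K + (0, 9.9) = (22.500, 9.9000). On A1, K sits at bearing -90° from J; an 86° counterclockwise sweep puts H at bearing -4°, so H = J + 9.9·(cos -4°, sin -4°) = (32.376, 9.2094). The tangent condition forces JH to be normal to HV, so HV runs along (−sin -4°, cos -4°); with |HV| = 12.7, V = (33.262, 21.878). Then |EV| = |V − E| = 39.812.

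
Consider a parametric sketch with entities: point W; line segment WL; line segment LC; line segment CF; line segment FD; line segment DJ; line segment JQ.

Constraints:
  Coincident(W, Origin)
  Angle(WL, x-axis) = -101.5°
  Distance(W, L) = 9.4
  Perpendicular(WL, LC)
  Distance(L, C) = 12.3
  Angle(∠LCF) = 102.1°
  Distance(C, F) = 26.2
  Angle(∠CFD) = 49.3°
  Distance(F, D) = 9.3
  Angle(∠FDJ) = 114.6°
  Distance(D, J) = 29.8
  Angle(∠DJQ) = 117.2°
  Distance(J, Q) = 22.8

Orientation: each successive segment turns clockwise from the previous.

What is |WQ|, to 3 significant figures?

42.3

W is at the origin; WL runs at -101.5° with length 9.4, so L = (-1.87, -9.21). WL is perpendicular to LC, so LC runs at 168°; with |LC| = 12.3, C = (-13.9, -6.76). ∠LCF = 102.1° gives CF at 90.6° from the x-axis; with |CF| = 26.2, F = (-14.2, 19.4). ∠CFD = 49.3° gives FD at -40.1° from the x-axis; with |FD| = 9.3, D = (-7.09, 13.4). ∠FDJ = 114.6° gives DJ at -105° from the x-axis; with |DJ| = 29.8, J = (-15.1, -15.3). ∠DJQ = 117.2° gives JQ at -168° from the x-axis; with |JQ| = 22.8, Q = (-37.4, -19.9). Then |WQ| = |Q − W| = 42.3.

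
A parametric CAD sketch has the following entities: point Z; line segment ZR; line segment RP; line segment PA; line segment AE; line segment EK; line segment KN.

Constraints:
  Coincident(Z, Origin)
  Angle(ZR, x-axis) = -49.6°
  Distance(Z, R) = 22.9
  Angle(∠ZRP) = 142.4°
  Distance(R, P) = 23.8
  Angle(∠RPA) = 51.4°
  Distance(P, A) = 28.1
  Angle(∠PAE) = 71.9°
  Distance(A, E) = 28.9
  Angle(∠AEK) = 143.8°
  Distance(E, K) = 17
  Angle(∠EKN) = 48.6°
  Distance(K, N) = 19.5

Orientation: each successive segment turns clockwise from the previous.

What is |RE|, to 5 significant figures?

9.8454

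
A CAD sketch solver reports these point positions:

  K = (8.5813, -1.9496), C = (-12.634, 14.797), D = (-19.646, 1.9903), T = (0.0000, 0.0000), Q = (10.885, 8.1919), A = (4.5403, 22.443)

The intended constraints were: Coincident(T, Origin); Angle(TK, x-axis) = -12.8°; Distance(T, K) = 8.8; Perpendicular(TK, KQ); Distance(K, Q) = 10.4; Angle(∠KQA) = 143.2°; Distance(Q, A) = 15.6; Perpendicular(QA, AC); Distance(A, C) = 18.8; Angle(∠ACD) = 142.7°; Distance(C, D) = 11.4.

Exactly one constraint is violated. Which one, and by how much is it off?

Distance(C, D) = 11.4 — off by 3.20.

T = (0.00, 0.00) ✓; TK at -12.80° ✓; |TK| = 8.800 ✓; ∠(TK, KQ) = 90.00° ✓; |KQ| = 10.40 ✓; ∠KQA = 143.2° ✓; |QA| = 15.60 ✓; ∠(QA, AC) = 90.00° ✓; |AC| = 18.80 ✓; ∠ACD = 142.7° ✓; |CD| = 14.60 ✗.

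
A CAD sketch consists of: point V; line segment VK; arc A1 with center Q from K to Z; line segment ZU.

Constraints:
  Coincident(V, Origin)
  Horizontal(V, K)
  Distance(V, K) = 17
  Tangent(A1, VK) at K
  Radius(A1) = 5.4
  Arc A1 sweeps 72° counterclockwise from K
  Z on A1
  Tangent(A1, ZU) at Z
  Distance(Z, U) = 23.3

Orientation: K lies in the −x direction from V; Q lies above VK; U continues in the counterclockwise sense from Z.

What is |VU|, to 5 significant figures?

26.308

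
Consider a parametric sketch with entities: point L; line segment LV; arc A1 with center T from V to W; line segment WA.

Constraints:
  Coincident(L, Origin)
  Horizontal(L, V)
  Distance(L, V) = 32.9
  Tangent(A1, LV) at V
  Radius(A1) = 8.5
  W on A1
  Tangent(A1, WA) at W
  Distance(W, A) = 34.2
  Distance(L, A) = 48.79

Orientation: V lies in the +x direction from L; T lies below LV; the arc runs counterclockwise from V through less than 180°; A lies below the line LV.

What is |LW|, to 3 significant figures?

25.8

Checks: ∠(TV, VL) = 90.00° ✓; |TV| = 8.500 ✓; |TW| = 8.500 ✓; ∠(TW, WA) = 90.00° ✓; |WA| = 34.20 ✓; |LA| = 48.79 ✓.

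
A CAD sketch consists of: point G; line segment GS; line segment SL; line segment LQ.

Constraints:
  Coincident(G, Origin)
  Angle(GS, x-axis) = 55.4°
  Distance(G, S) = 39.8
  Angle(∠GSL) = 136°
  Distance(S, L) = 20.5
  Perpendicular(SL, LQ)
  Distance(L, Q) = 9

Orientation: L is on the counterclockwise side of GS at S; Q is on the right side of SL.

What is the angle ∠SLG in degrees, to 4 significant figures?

29.37°

G is at the origin; GS runs at 55.4° with length 39.8, so S = 39.8·(cos 55.4°, sin 55.4°) = (22.60, 32.76). ∠GSL = 136.0°, so SL runs at 55.4° + (180° − 136.0°) = 99.40° from the x-axis; with |SL| = 20.5, L = S + 20.5·(cos 99.40°, sin 99.40°) = (19.25, 52.99). Then cos ∠SLG = LS·LG / (|LS||LG|), giving 29.37°.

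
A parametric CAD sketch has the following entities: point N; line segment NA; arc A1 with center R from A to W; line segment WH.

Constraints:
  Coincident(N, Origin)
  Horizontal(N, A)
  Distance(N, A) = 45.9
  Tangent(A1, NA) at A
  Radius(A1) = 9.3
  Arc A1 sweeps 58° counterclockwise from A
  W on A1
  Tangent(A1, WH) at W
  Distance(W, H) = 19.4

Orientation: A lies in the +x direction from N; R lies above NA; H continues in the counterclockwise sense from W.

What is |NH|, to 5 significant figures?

67.367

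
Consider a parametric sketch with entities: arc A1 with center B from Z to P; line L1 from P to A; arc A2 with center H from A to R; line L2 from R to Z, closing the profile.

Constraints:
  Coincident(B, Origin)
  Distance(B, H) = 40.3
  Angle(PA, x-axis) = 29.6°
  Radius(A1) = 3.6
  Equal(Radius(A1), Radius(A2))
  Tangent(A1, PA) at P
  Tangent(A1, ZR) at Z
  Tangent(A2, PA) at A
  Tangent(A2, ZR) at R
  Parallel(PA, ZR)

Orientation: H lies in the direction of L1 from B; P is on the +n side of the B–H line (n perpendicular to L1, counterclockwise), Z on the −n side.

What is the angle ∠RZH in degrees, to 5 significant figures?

5.1047°

Tangency of A1 to both parallel lines with radius 3.6 puts P and Z at B ± 3.6·n: P = (-1.7782, 3.1302), Z = (1.7782, -3.1302). Equal radii place A and R the same way about H: A = H + 3.6·n = (33.262, 23.036), R = H − 3.6·n = (36.819, 16.776). Then cos ∠RZH = ZR·ZH / (|ZR||ZH|), giving 5.1047°.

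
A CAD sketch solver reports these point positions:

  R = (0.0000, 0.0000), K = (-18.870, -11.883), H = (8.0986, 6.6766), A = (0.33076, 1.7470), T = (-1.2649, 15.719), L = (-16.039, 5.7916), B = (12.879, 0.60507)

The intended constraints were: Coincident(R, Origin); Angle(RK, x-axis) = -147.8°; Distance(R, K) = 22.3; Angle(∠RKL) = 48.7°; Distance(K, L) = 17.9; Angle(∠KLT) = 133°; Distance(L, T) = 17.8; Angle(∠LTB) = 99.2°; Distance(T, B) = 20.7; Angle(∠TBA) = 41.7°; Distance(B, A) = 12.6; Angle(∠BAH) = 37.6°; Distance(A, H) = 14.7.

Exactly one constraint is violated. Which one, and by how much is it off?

Distance(A, H) = 14.7 — off by 5.50.

R = (0.00, 0.00) ✓; RK at -147.8° ✓; |RK| = 22.30 ✓; ∠RKL = 48.70° ✓; |KL| = 17.90 ✓; ∠KLT = 133.0° ✓; |LT| = 17.80 ✓; ∠LTB = 99.20° ✓; |TB| = 20.70 ✓; ∠TBA = 41.70° ✓; |BA| = 12.60 ✓; ∠BAH = 37.60° ✓; |AH| = 9.200 ✗.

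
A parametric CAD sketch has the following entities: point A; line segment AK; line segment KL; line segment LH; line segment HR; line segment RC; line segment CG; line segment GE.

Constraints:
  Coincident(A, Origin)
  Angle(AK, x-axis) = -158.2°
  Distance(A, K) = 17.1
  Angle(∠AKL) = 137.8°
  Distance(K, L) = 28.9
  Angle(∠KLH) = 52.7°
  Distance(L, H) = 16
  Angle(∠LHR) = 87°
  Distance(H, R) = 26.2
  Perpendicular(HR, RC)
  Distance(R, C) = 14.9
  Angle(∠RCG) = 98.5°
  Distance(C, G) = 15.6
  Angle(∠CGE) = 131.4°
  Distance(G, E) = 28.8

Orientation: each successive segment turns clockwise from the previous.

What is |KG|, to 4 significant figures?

23.31

A is at the origin; AK runs at -158.2° with length 17.1, so K = (-15.88, -6.350). ∠AKL = 137.8° gives KL at 159.6° from the x-axis; with |KL| = 28.9, L = (-42.96, 3.723). ∠KLH = 52.7° gives LH at 32.30° from the x-axis; with |LH| = 16.0, H = (-29.44, 12.27). ∠LHR = 87.0° gives HR at -60.70° from the x-axis; with |HR| = 26.2, R = (-16.62, -10.58). The perpendicularity gives RC at right angles to HR, so RC runs at -150.7°; with |RC| = 14.9, C = (-29.61, -17.87). ∠RCG = 98.5° gives CG at 127.8° from the x-axis; with |CG| = 15.6, G = (-39.17, -5.541). Then |KG| = |G − K| = 23.31.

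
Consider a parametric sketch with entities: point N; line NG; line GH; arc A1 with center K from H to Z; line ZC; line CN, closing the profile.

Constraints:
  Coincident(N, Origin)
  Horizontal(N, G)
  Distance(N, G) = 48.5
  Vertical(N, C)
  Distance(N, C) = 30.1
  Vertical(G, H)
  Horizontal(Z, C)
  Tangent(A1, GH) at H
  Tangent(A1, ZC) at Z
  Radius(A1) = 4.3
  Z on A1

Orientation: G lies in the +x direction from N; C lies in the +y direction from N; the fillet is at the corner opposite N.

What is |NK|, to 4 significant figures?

51.18

N and C share the same x with |NC| = 30.1 and C on the +y side, so C = (0.000, 30.10). The virtual corner opposite N is at (48.50, 30.10). Tangency of A1 to GH means the radius KH is perpendicular to GH and the tangent condition forces KZ to be normal to ZC, with radius 4.3, so the center K sits 4.3 in from both sides at K = (44.20, 25.80). Then |NK| = |K − N| = 51.18.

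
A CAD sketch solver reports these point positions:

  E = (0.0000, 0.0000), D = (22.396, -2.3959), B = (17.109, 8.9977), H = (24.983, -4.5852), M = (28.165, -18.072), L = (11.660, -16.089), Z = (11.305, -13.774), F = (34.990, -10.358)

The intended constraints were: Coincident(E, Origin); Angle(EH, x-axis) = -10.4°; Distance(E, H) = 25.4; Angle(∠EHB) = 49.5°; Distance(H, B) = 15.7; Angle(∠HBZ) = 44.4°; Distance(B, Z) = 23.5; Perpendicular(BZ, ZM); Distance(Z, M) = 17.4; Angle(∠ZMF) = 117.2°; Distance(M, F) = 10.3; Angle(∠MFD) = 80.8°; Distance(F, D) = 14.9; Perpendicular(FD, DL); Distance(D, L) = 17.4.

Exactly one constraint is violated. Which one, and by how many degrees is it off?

Perpendicular(FD, DL) — off by 5.80°.

E = (0.00, 0.00) ✓; EH at -10.40° ✓; |EH| = 25.40 ✓; ∠EHB = 49.50° ✓; |HB| = 15.70 ✓; ∠HBZ = 44.40° ✓; |BZ| = 23.50 ✓; ∠(BZ, ZM) = 90.00° ✓; |ZM| = 17.40 ✓; ∠ZMF = 117.2° ✓; |MF| = 10.30 ✓; ∠MFD = 80.80° ✓; |FD| = 14.90 ✓; ∠(FD, DL) = 84.20° ✗; |DL| = 17.40 ✓.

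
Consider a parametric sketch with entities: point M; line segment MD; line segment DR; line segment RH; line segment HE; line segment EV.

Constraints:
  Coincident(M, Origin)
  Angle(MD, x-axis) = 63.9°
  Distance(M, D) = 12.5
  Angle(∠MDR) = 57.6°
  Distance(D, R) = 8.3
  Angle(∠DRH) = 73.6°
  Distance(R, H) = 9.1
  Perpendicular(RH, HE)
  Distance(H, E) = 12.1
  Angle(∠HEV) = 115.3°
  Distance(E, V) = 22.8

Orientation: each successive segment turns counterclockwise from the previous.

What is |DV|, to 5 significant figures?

19.614

M is at the origin; MD runs at 63.9° with length 12.5, so D = (5.4992, 11.225). ∠MDR = 57.6° gives DR at -173.70° from the x-axis; with |DR| = 8.3, R = (-2.7506, 10.315). ∠DRH = 73.6° gives RH at -67.300° from the x-axis; with |RH| = 9.1, H = (0.76111, 1.9195). RH is perpendicular to HE, so HE runs at 22.700°; with |HE| = 12.1, E = (11.924, 6.5889). ∠HEV = 115.3° gives EV at 87.400° from the x-axis; with |EV| = 22.8, V = (12.958, 29.365). Then |DV| = |V − D| = 19.614.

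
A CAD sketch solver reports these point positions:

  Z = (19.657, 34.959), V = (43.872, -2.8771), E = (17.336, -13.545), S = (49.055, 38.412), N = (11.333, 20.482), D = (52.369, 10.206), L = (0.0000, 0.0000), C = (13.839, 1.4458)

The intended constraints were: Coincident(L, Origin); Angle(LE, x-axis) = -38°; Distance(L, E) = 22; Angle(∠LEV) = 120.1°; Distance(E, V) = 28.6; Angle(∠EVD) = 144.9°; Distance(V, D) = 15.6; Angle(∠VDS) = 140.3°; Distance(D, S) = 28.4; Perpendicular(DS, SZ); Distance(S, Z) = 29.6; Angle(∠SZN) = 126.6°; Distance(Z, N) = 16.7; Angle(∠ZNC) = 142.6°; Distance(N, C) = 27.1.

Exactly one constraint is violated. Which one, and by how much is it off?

Distance(N, C) = 27.1 — off by 7.90.

L = (0.00, 0.00) ✓; LE at -38.00° ✓; |LE| = 22.00 ✓; ∠LEV = 120.1° ✓; |EV| = 28.60 ✓; ∠EVD = 144.9° ✓; |VD| = 15.60 ✓; ∠VDS = 140.3° ✓; |DS| = 28.40 ✓; ∠(DS, SZ) = 90.00° ✓; |SZ| = 29.60 ✓; ∠SZN = 126.6° ✓; |ZN| = 16.70 ✓; ∠ZNC = 142.6° ✓; |NC| = 19.20 ✗.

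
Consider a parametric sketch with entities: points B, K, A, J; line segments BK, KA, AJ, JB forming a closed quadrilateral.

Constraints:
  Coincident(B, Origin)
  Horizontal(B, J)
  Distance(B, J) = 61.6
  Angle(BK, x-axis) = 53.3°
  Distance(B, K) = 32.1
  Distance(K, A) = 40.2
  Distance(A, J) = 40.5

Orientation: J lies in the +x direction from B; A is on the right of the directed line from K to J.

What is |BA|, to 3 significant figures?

27.6

B is at the origin; B and J share the same y with |BJ| = 61.6 and J in +x, so J = (61.6, 0). BK runs at 53.3° with |BK| = 32.1, so K = (19.2, 25.7). A is determined by |KA| = 40.2 and |AJ| = 40.5 together: it lies at the intersection of circle(K, 40.2) and circle(J, 40.5). With |KJ| = 49.6, the foot of the radical line on KJ is 24.6 from K and the perpendicular offset is √(40.2² − 24.6²) = 31.8. Taking the right-of-KJ solution: A = (23.7, -14.2).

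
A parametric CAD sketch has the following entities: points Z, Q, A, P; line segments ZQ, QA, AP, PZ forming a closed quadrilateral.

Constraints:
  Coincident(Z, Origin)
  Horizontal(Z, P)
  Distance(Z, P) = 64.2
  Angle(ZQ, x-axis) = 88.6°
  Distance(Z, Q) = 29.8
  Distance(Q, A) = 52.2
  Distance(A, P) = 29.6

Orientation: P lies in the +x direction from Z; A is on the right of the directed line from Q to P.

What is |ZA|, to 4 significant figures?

36.98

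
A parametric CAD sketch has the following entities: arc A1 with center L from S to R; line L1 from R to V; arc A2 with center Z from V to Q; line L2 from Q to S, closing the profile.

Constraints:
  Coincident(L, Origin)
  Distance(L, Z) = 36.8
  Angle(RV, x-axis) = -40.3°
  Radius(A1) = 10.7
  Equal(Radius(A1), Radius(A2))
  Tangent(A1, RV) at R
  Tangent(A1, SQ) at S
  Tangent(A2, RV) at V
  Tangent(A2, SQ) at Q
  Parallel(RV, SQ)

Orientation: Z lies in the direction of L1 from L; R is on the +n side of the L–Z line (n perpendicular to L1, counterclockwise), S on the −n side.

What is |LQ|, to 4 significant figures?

38.32

Tangency of A1 to both parallel lines with radius 10.7 puts R and S at L ± 10.7·n: R = (6.921, 8.161), S = (-6.921, -8.161). Equal radii place V and Q the same way about Z: V = Z + 10.7·n = (34.99, -15.64), Q = Z − 10.7·n = (21.15, -31.96). Then |LQ| = |Q − L| = 38.32.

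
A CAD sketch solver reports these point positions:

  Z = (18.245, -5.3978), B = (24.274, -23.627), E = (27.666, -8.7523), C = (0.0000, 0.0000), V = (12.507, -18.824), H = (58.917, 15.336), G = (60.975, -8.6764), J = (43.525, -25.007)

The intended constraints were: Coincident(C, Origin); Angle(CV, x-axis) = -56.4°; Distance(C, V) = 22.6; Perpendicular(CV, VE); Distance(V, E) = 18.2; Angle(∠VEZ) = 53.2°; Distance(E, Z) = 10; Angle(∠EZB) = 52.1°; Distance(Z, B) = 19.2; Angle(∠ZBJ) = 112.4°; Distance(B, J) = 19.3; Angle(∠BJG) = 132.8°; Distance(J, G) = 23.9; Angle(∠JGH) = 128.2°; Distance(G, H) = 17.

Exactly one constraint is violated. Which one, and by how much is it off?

Distance(G, H) = 17 — off by 7.10.

C = (0.00, 0.00) ✓; CV at -56.40° ✓; |CV| = 22.60 ✓; ∠(CV, VE) = 90.00° ✓; |VE| = 18.20 ✓; ∠VEZ = 53.20° ✓; |EZ| = 10.00 ✓; ∠EZB = 52.10° ✓; |ZB| = 19.20 ✓; ∠ZBJ = 112.4° ✓; |BJ| = 19.30 ✓; ∠BJG = 132.8° ✓; |JG| = 23.90 ✓; ∠JGH = 128.2° ✓; |GH| = 24.10 ✗.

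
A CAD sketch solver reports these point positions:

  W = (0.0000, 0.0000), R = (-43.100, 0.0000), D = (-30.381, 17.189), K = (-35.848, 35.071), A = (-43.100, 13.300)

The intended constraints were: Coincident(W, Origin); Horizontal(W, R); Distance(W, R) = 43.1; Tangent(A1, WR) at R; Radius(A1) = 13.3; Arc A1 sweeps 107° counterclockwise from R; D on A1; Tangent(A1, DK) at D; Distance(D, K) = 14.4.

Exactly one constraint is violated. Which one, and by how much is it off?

Distance(D, K) = 14.4 — off by 4.30.

W = (0.00, 0.00) ✓; W.y = 0.00, R.y = 0.00 ✓; |WR| = 43.10 ✓; ∠(AR, RW) = 90.00° ✓; |AR| = 13.30 ✓; bearing(A→D) − bearing(A→R) = 107.0° ✓; |AD| = 13.30 ✓; ∠(AD, DK) = 90.00° ✓; |DK| = 18.70 ✗.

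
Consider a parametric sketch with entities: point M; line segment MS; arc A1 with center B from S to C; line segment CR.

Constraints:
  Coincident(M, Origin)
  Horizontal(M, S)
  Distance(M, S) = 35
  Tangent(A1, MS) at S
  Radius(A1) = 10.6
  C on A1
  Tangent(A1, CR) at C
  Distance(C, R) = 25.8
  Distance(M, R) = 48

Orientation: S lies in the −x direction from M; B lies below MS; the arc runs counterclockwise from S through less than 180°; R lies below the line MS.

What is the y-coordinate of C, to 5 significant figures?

-16.509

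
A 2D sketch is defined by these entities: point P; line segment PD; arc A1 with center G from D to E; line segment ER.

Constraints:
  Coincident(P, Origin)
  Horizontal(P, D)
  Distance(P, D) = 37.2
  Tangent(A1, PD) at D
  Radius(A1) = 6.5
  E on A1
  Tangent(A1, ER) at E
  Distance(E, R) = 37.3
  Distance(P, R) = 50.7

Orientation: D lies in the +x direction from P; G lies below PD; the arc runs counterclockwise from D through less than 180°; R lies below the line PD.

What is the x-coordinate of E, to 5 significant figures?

30.734

Checks: |GD| = 6.500 ✓; |GE| = 6.500 ✓; ∠(GE, ER) = 90.00° ✓; |ER| = 37.30 ✓; |PR| = 50.70 ✓.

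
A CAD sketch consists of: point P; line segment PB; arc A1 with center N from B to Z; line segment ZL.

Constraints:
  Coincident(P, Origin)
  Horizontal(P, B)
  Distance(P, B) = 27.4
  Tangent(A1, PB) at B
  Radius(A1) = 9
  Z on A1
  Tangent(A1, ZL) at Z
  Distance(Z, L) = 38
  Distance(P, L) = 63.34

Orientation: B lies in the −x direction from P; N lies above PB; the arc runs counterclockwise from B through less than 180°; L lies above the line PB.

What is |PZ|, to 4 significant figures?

25.65

Checks: |NZ| = 9.000 ✓; ∠(NZ, ZL) = 90.00° ✓; |ZL| = 38.00 ✓; |PL| = 63.34 ✓.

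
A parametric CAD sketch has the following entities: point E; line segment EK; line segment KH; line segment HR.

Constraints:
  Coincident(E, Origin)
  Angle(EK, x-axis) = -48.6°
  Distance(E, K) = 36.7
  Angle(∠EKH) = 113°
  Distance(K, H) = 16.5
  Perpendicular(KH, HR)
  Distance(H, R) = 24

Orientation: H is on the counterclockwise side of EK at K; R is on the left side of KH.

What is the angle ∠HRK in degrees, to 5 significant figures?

34.509°

E is at the origin; EK runs at -48.6° with length 36.7, so K = 36.7·(cos -48.6°, sin -48.6°) = (24.270, -27.529). ∠EKH = 113.0°, so KH runs at -48.6° + (180° − 113.0°) = 18.400° from the x-axis; with |KH| = 16.5, H = K + 16.5·(cos 18.400°, sin 18.400°) = (39.927, -22.321). KH is perpendicular to HR; with |HR| = 24.0 on the left of KH, R = H + 24.0·(-0.31565, 0.94888) = (32.351, 0.45216). Then cos ∠HRK = RH·RK / (|RH||RK|), giving 34.509°.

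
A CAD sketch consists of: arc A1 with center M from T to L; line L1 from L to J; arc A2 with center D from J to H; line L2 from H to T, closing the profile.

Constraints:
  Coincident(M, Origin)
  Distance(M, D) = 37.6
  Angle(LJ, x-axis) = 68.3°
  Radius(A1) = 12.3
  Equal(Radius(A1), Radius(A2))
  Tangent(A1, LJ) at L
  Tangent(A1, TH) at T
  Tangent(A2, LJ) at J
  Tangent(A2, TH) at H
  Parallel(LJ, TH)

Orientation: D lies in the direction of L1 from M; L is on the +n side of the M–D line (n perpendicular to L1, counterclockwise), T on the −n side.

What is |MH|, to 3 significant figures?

39.6

Tangency of A1 to both parallel lines with radius 12.3 puts L and T at M ± 12.3·n: L = (-11.4, 4.55), T = (11.4, -4.55). Equal radii place J and H the same way about D: J = D + 12.3·n = (2.47, 39.5), H = D − 12.3·n = (25.3, 30.4). Then |MH| = |H − M| = 39.6.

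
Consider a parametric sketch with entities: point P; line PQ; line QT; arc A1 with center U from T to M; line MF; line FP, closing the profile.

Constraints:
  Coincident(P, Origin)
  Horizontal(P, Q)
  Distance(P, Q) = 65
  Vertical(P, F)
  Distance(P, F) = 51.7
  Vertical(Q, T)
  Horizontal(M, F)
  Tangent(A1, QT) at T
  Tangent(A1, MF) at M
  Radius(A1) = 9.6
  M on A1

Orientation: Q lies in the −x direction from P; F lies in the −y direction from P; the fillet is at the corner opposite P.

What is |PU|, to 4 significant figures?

69.58

PF is vertical with |PF| = 51.7 and F on the −y side, so F = (0.000, -51.70). The virtual corner opposite P is at (-65.00, -51.70). Tangency of A1 to QT means the radius UT is perpendicular to QT and tangency of A1 to MF means the radius UM is perpendicular to MF, with radius 9.6, so the center U sits 9.6 in from both sides at U = (-55.40, -42.10). Then |PU| = |U − P| = 69.58.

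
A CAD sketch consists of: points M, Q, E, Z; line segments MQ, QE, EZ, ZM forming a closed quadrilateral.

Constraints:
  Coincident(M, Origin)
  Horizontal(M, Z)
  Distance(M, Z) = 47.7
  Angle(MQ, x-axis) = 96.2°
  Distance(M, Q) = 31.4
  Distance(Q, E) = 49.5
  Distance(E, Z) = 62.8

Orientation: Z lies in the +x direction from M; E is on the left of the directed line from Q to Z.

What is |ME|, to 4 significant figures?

71.21

M is at the origin; MZ is horizontal with |MZ| = 47.7 and Z in +x, so Z = (47.7, 0). MQ runs at 96.2° with |MQ| = 31.4, so Q = (-3.391, 31.22). E is determined by |QE| = 49.5 and |EZ| = 62.8 together: it lies at the intersection of circle(Q, 49.5) and circle(Z, 62.8). With |QZ| = 59.87, the foot of the radical line on QZ is 17.46 from Q and the perpendicular offset is √(49.5² − 17.46²) = 46.32. Taking the left-of-QZ solution: E = (35.66, 61.63).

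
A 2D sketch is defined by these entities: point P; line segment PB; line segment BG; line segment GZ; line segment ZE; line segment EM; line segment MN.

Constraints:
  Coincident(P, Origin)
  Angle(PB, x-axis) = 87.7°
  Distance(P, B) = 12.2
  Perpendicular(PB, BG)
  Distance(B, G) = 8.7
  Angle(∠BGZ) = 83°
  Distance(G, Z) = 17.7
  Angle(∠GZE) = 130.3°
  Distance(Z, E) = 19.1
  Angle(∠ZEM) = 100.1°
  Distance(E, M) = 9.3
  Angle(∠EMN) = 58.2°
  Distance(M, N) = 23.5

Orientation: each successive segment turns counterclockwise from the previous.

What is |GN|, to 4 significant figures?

16.64

P is at the origin; PB runs at 87.7° with length 12.2, so B = (0.4896, 12.19). PB ⟂ BG, so BG runs at 177.7°; with |BG| = 8.7, G = (-8.203, 12.54). ∠BGZ = 83.0° gives GZ at -85.30° from the x-axis; with |GZ| = 17.7, Z = (-6.753, -5.101). ∠GZE = 130.3° gives ZE at -35.60° from the x-axis; with |ZE| = 19.1, E = (8.777, -16.22). ∠ZEM = 100.1° gives EM at 44.30° from the x-axis; with |EM| = 9.3, M = (15.43, -9.724). ∠EMN = 58.2° gives MN at 166.1° from the x-axis; with |MN| = 23.5, N = (-7.379, -4.079). Then |GN| = |N − G| = 16.64.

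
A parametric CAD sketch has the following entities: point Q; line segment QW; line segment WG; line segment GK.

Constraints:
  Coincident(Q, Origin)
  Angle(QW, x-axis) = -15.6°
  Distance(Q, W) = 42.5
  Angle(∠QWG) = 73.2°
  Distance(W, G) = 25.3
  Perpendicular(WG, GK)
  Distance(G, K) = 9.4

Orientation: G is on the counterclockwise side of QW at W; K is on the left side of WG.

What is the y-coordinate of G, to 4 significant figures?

13.87

Q is at the origin; QW runs at -15.6° with length 42.5, so W = 42.5·(cos -15.6°, sin -15.6°) = (40.93, -11.43). ∠QWG = 73.2°, so WG runs at -15.6° + (180° − 73.2°) = 91.20° from the x-axis; with |WG| = 25.3, G = W + 25.3·(cos 91.20°, sin 91.20°) = (40.40, 13.87). So G.y = 13.87.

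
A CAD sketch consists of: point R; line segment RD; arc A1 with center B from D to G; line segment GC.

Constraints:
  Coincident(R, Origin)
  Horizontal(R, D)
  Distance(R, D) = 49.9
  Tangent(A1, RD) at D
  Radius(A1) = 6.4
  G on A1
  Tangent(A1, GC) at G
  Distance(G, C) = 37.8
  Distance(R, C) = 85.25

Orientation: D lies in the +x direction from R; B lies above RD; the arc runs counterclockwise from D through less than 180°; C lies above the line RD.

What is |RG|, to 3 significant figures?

54.8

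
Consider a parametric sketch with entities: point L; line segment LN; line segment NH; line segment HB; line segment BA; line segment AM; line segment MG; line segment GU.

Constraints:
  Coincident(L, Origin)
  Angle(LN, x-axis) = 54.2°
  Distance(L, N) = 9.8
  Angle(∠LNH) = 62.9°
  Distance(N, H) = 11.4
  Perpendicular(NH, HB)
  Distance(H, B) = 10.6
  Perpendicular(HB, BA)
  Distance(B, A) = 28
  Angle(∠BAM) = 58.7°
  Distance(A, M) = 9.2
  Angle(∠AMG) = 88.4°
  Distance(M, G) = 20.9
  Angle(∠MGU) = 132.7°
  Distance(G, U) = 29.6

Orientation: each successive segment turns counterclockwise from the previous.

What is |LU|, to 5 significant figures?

35.106

∠AMG = 88.4° gives MG at -155.80° from the x-axis; with |MG| = 20.9, G = (-2.0606, -5.1144). ∠MGU = 132.7° gives GU at -108.50° from the x-axis; with |GU| = 29.6, U = (-11.453, -33.185). Then |LU| = |U − L| = 35.106.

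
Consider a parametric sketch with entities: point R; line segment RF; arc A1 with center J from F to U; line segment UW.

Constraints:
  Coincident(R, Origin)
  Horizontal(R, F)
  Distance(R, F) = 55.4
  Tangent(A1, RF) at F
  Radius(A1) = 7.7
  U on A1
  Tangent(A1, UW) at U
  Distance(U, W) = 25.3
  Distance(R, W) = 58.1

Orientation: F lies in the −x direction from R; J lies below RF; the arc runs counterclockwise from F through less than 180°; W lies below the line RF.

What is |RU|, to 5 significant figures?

62.958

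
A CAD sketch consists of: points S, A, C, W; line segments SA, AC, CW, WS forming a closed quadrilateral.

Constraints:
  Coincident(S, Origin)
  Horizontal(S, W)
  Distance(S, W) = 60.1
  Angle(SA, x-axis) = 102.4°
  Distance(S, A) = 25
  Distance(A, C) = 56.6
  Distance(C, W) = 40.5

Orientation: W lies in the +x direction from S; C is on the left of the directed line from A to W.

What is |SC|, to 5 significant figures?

62.892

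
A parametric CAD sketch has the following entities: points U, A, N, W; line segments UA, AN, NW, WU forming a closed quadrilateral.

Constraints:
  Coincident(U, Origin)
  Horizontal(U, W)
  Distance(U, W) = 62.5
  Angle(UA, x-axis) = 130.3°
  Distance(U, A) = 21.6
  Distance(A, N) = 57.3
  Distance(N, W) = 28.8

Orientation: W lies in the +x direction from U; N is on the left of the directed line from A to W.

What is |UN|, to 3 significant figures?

48.1

U is at the origin; U and W share the same y with |UW| = 62.5 and W in +x, so W = (62.5, 0). UA runs at 130.3° with |UA| = 21.6, so A = (-14.0, 16.5). N is determined by |AN| = 57.3 and |NW| = 28.8 together: it lies at the intersection of circle(A, 57.3) and circle(W, 28.8). With |AW| = 78.2, the foot of the radical line on AW is 54.8 from A and the perpendicular offset is √(57.3² − 54.8²) = 16.8. Taking the left-of-AW solution: N = (43.1, 21.3).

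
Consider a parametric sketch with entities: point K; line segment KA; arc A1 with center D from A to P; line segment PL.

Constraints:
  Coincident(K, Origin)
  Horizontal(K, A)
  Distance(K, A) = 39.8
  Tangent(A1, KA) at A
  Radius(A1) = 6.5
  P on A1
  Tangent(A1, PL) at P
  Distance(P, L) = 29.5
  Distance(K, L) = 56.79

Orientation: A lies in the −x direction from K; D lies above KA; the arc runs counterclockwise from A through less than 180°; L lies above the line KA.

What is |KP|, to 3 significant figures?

34.8

K is at the origin; K and A share the same y with |KA| = 39.8 and A on the −x side, so A = (-39.8, 0.00). The tangent condition forces DA to be normal to KA, so D = A + (0, 6.5) = (-39.8, 6.50). Since DP ⟂ PL (tangency), |DL| = √(6.5² + 29.5²) = 30.2 regardless of where P sits on A1. So L lies on both circle(K, 56.79) and circle(D, 30.2); the above-KA intersection is L = (-43.5, 36.5). P is the foot of the tangent from L: P = (-33.7, 8.67).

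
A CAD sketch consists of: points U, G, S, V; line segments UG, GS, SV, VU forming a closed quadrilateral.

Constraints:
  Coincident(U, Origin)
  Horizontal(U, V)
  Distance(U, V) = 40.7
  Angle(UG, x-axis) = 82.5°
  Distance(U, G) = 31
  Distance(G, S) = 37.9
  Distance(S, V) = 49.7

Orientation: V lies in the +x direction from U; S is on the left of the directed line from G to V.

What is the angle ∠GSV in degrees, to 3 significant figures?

64.6°

Checks: |GS| = 37.90 ✓; |SV| = 49.70 ✓.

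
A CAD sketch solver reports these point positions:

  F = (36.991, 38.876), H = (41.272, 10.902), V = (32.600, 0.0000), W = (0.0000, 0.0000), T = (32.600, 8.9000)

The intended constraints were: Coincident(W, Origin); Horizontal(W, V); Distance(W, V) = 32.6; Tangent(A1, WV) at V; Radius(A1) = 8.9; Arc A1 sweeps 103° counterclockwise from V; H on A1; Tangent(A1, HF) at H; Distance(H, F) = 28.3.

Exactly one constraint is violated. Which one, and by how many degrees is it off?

Tangent(A1, HF) at H — off by 4.30°.

W = (0.00, 0.00) ✓; W.y = 0.00, V.y = 0.00 ✓; |WV| = 32.60 ✓; ∠(TV, VW) = 90.00° ✓; |TV| = 8.900 ✓; bearing(T→H) − bearing(T→V) = 103.0° ✓; |TH| = 8.900 ✓; ∠(TH, HF) = 94.30° ✗; |HF| = 28.30 ✓.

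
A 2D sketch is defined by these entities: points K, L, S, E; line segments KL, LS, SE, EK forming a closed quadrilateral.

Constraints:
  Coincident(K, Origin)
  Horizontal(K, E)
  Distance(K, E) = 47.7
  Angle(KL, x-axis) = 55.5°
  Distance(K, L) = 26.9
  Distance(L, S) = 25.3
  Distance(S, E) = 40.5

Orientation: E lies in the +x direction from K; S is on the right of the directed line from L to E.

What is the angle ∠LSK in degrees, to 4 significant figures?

94.20°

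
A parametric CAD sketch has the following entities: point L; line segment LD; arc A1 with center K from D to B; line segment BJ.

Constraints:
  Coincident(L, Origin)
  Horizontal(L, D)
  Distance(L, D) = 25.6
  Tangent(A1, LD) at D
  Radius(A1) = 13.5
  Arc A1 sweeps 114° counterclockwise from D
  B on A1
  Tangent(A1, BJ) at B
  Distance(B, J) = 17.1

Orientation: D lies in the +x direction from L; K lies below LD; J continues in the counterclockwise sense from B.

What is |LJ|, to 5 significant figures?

40.087

L is at the origin; LD is horizontal with |LD| = 25.6 and D on the +x side, so D = (25.600, 0.0000). The tangent condition forces KD to be normal to LD, so K = D + (0, -13.5) = (25.600, -13.500). On A1, D sits at bearing 90° from K; a 114° counterclockwise sweep puts B at bearing 204°, so B = K + 13.5·(cos 204°, sin 204°) = (13.267, -18.991). A1 meets BJ tangentially, so KB is at right angles to BJ, so BJ runs along (−sin 204°, cos 204°); with |BJ| = 17.1, J = (20.222, -34.613). Then |LJ| = |J − L| = 40.087.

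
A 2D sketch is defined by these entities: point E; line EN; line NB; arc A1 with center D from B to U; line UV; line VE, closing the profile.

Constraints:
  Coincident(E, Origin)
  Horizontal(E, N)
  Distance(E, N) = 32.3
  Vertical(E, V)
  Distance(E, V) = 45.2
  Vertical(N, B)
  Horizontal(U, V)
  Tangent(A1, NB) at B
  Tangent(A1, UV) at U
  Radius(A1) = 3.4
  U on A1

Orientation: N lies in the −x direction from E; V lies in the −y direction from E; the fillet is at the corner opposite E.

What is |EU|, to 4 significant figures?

53.65

E is at the origin; E and N share the same y with |EN| = 32.3 and N on the −x side, so N = (-32.30, 0.000). E and V share the same x with |EV| = 45.2 and V on the −y side, so V = (0.000, -45.20). The virtual corner opposite E is at (-32.30, -45.20). A1 meets NB tangentially, so DB is at right angles to NB and the tangent condition forces DU to be normal to UV, with radius 3.4, so the center D sits 3.4 in from both sides at D = (-28.90, -41.80). That places the tangent points at B = (-32.30, -41.80) on NB and U = (-28.90, -45.20) on UV. Then |EU| = |U − E| = 53.65.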